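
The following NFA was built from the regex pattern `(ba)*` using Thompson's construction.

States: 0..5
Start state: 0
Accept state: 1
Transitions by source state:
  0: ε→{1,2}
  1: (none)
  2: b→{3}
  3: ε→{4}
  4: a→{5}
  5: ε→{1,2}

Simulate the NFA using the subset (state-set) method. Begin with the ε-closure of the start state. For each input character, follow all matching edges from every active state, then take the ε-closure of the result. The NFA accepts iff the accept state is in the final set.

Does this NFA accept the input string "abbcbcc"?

Answer: REJECT

Derivation:
start: ε-closure({0}) = {0,1,2}
'a' @ 1: {}  — no active states
rest 'bbcbcc' ignored (set empty)
final: {}; accept 1 not in set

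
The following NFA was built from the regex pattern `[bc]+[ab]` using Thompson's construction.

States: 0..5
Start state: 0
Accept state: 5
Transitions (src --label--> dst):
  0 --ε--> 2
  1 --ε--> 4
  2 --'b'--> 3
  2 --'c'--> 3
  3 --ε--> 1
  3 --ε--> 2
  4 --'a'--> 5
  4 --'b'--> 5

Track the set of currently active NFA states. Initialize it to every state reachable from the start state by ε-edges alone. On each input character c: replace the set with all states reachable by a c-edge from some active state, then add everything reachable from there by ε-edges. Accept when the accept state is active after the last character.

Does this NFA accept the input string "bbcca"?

Answer: ACCEPT

Derivation:
initial (ε-close {0}): {0,2}
'b' @ 1: {1,2,3,4}
'b' @ 2: {1,2,3,4,5}  ✓accept
'c' @ 3: {1,2,3,4}
'c' @ 4: {1,2,3,4}
'a' @ 5: {5}  ✓accept
after full input: {5}  (accept=5 in)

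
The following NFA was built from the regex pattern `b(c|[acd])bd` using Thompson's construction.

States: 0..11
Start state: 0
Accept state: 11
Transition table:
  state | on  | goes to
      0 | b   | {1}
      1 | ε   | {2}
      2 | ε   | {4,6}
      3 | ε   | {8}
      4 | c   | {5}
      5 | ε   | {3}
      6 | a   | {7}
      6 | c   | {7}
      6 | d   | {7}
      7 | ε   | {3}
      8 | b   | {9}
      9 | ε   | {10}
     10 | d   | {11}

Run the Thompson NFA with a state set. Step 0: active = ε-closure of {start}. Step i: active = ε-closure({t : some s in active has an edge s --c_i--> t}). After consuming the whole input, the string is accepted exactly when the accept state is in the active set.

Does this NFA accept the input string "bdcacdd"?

Answer: REJECT

Steps:
S₀ = ε-closure({0}) = {0}
'b' @ 1: {1,2,4,6}
'd' @ 2: {3,7,8}
'c' @ 3: {}  — dead — no transitions
rest 'acdd' ignored (set empty)
final: {}; accept 11 not in set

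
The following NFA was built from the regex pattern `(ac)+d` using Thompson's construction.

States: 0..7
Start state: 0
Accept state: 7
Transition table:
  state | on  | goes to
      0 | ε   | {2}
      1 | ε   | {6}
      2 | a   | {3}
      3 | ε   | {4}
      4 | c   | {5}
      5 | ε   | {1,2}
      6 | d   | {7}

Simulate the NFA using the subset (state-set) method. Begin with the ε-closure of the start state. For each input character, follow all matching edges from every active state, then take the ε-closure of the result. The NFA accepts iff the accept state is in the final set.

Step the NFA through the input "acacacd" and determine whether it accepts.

S₀ = ε-closure({0}) = {0,2}
'a' @ 1: {3,4}
'c' @ 2: {1,2,5,6}
'a' @ 3: {3,4}
'c' @ 4: {1,2,5,6}
'a' @ 5: {3,4}
'c' @ 6: {1,2,5,6}
'd' @ 7: {7}  [accepting]
final: {7}; accept 7 in set

Answer: ACCEPT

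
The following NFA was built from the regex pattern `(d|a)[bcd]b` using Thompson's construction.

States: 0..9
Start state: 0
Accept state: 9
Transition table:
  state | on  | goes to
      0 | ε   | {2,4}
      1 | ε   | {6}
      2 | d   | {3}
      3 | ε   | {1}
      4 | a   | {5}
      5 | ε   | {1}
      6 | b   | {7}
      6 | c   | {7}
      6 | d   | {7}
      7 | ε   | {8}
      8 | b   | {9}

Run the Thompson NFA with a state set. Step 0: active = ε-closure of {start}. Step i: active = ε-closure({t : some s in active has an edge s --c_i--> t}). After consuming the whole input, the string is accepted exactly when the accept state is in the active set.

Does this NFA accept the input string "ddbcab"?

Answer: REJECT

Derivation:
S₀ = ε-closure({0}) = {0,2,4}
'd' @ 1: {1,3,6}
'd' @ 2: {7,8}
'b' @ 3: {9}  ✓accept
'c' @ 4: {}  — dead — no transitions
rest 'ab' ignored (set empty)
after full input: {}  (accept=9 not in)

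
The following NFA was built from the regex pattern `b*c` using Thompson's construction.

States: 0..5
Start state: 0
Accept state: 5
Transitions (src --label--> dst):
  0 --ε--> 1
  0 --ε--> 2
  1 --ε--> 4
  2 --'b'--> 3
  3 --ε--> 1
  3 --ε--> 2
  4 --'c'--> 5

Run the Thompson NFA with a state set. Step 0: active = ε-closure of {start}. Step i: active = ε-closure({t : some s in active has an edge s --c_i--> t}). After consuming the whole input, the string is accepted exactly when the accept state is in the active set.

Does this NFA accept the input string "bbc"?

Answer: ACCEPT

Derivation:
start: ε-closure({0}) = {0,1,2,4}
'b' @ 1: {1,2,3,4}
'b' @ 2: {1,2,3,4}
'c' @ 3: {5}  (accept∈set)
after full input: {5}  (accept=5 in)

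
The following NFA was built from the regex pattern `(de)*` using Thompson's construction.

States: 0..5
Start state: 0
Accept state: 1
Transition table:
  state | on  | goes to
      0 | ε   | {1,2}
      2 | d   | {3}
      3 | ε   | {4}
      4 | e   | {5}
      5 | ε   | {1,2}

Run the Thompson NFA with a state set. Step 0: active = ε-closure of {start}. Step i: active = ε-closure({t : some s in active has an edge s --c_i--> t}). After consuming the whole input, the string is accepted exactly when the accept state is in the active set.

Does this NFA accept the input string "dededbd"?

Answer: REJECT

Derivation:
initial (ε-close {0}): {0,1,2}
'd' @ 1: {3,4}
'e' @ 2: {1,2,5}  [accepting]
'd' @ 3: {3,4}
'e' @ 4: {1,2,5}  [accepting]
'd' @ 5: {3,4}
'b' @ 6: {}  — dead — no transitions
rest 'd' ignored (set empty)
after full input: {}  (accept=1 not in)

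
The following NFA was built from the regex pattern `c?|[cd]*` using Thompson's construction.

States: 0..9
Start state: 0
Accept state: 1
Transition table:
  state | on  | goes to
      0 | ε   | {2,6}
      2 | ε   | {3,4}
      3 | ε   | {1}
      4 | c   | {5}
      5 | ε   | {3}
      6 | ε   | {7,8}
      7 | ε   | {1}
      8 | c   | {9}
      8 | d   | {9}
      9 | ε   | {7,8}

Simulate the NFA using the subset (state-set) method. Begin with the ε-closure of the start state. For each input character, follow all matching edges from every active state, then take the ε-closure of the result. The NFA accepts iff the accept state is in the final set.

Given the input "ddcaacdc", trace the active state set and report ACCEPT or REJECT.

Answer: REJECT

Derivation:
initial (ε-close {0}): {0,1,2,3,4,6,7,8}
'd' @ 1: {1,7,8,9}  [accepting]
'd' @ 2: {1,7,8,9}  [accepting]
'c' @ 3: {1,7,8,9}  [accepting]
'a' @ 4: {}  — state set empty
rest 'acdc' ignored (set empty)
after full input: {}  (accept=1 not in)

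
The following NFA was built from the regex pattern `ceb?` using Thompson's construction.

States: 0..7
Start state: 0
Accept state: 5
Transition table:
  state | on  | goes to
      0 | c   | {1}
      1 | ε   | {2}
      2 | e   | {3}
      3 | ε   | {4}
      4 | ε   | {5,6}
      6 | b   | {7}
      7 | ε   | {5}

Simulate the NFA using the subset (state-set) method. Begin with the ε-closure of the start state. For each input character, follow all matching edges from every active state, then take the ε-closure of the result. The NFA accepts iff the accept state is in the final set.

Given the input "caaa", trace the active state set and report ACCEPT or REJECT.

Answer: REJECT

Derivation:
S₀ = ε-closure({0}) = {0}
'c' @ 1: {1,2}
'a' @ 2: {}  — state set empty
rest 'aa' ignored (set empty)
after full input: {}  (accept=5 not in)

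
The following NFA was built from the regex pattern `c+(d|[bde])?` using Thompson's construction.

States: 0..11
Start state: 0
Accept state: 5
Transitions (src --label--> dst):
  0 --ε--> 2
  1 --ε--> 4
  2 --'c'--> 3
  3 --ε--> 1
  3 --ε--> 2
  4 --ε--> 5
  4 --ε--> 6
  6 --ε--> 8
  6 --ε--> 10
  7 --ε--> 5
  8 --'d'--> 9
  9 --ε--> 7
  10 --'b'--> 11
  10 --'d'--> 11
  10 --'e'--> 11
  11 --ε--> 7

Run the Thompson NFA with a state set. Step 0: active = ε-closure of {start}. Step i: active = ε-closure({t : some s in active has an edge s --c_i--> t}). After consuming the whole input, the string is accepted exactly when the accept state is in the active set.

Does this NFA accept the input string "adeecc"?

initial (ε-close {0}): {0,2}
'a' @ 1: {}  — state set empty
rest 'deecc' ignored (set empty)
end set {} — state 5 not in

Answer: REJECT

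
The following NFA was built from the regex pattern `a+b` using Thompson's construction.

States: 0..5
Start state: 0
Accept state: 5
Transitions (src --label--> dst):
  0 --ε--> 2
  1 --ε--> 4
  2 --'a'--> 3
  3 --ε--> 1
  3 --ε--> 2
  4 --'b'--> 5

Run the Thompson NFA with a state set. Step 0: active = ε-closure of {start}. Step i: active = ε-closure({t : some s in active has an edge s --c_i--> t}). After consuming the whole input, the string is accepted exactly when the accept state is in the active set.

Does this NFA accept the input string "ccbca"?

start: ε-closure({0}) = {0,2}
'c' @ 1: {}  — dead — no transitions
rest 'cbca' ignored (set empty)
end set {} — state 5 not in

Answer: REJECT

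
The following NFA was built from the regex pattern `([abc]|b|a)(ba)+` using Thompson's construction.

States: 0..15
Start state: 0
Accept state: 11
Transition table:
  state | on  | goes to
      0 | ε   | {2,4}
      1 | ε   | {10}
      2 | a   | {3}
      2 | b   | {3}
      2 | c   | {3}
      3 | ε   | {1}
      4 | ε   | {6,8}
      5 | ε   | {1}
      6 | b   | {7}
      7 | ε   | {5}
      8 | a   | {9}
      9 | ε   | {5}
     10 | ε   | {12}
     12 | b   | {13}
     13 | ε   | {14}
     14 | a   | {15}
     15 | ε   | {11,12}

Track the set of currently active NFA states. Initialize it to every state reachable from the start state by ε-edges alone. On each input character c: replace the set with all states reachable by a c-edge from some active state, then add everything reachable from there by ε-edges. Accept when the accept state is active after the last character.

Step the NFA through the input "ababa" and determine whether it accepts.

Answer: ACCEPT

Trace:
start: ε-closure({0}) = {0,2,4,6,8}
'a' @ 1: {1,3,5,9,10,12}
'b' @ 2: {13,14}
'a' @ 3: {11,12,15}  [accepting]
'b' @ 4: {13,14}
'a' @ 5: {11,12,15}  [accepting]
after full input: {11,12,15}  (accept=11 in)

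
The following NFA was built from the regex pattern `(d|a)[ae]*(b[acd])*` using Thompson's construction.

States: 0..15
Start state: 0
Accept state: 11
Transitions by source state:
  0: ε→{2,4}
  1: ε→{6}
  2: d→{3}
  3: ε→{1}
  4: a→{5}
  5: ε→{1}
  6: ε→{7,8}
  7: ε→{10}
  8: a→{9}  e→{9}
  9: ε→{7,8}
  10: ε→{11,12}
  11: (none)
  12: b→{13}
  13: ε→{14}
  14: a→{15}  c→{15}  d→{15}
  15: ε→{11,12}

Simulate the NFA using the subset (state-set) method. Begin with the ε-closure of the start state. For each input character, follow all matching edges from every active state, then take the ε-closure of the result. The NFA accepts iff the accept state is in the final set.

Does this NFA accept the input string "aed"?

S₀ = ε-closure({0}) = {0,2,4}
'a' @ 1: {1,5,6,7,8,10,11,12}  ✓accept
'e' @ 2: {7,8,9,10,11,12}  ✓accept
'd' @ 3: {}  — dead — no transitions
end set {} — state 11 not in

Answer: REJECT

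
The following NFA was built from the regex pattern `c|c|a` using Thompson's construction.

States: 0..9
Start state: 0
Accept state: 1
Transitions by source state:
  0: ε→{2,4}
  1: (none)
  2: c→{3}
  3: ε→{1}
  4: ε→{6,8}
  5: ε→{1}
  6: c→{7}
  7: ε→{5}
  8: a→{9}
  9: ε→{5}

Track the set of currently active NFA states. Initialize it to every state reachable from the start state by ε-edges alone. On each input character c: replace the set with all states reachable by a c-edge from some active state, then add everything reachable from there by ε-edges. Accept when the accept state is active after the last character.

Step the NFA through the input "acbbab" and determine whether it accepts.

Answer: REJECT

Derivation:
initial (ε-close {0}): {0,2,4,6,8}
'a' @ 1: {1,5,9}  (accept∈set)
'c' @ 2: {}  — no active states
rest 'bbab' ignored (set empty)
final: {}; accept 1 not in set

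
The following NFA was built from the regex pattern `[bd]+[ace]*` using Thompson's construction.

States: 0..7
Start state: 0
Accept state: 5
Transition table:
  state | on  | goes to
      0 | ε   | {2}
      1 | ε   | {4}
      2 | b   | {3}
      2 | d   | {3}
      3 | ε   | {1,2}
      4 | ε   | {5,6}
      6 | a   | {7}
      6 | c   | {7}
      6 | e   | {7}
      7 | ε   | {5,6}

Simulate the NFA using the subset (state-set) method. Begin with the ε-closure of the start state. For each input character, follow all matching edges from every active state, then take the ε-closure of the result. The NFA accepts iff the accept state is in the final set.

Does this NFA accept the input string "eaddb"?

Answer: REJECT

Derivation:
start: ε-closure({0}) = {0,2}
'e' @ 1: {}  — no active states
rest 'addb' ignored (set empty)
after full input: {}  (accept=5 not in)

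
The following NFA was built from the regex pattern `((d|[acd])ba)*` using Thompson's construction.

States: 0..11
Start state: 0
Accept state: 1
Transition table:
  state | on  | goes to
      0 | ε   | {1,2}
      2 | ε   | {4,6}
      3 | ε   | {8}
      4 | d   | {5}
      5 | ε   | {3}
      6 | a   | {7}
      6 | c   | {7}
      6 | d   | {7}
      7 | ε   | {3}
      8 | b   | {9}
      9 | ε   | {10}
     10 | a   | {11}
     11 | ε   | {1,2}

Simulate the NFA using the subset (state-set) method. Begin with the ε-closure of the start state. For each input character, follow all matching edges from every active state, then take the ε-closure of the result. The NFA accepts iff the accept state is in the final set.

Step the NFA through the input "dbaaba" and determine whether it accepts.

start: ε-closure({0}) = {0,1,2,4,6}
'd' @ 1: {3,5,7,8}
'b' @ 2: {9,10}
'a' @ 3: {1,2,4,6,11}  ✓accept
'a' @ 4: {3,7,8}
'b' @ 5: {9,10}
'a' @ 6: {1,2,4,6,11}  ✓accept
end set {1,2,4,6,11} — state 1 in

Answer: ACCEPT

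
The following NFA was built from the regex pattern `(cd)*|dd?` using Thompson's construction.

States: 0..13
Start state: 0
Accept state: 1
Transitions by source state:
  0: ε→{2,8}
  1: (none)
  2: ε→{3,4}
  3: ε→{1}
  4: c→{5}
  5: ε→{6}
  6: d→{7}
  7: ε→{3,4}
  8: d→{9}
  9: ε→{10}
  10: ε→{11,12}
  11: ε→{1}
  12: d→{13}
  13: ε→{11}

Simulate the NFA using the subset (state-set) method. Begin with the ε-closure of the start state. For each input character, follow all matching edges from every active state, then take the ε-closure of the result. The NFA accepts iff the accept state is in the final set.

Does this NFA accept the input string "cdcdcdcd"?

Answer: ACCEPT

Steps:
initial (ε-close {0}): {0,1,2,3,4,8}
'c' @ 1: {5,6}
'd' @ 2: {1,3,4,7}  (accept∈set)
'c' @ 3: {5,6}
'd' @ 4: {1,3,4,7}  (accept∈set)
'c' @ 5: {5,6}
'd' @ 6: {1,3,4,7}  (accept∈set)
'c' @ 7: {5,6}
'd' @ 8: {1,3,4,7}  (accept∈set)
after full input: {1,3,4,7}  (accept=1 in)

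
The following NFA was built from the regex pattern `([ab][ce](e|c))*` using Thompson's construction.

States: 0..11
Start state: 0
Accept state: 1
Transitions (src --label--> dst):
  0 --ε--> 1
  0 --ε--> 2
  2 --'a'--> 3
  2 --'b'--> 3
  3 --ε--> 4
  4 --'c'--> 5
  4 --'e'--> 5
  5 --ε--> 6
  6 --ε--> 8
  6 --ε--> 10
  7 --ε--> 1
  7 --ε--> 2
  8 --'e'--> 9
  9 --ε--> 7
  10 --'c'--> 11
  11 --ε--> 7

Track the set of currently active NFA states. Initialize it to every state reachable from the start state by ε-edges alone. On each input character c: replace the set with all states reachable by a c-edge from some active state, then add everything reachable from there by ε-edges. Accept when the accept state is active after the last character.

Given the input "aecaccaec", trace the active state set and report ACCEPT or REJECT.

initial (ε-close {0}): {0,1,2}
'a' @ 1: {3,4}
'e' @ 2: {5,6,8,10}
'c' @ 3: {1,2,7,11}  (accept∈set)
'a' @ 4: {3,4}
'c' @ 5: {5,6,8,10}
'c' @ 6: {1,2,7,11}  (accept∈set)
'a' @ 7: {3,4}
'e' @ 8: {5,6,8,10}
'c' @ 9: {1,2,7,11}  (accept∈set)
after full input: {1,2,7,11}  (accept=1 in)

Answer: ACCEPT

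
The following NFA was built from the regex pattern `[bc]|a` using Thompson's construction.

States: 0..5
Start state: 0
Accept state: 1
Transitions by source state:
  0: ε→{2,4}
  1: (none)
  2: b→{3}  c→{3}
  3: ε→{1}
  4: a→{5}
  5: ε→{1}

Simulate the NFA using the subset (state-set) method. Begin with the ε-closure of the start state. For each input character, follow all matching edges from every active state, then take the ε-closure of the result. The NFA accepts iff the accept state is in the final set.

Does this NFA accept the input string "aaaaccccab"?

Answer: REJECT

Trace:
S₀ = ε-closure({0}) = {0,2,4}
'a' @ 1: {1,5}  ✓accept
'a' @ 2: {}  — state set empty
rest 'aaccccab' ignored (set empty)
final: {}; accept 1 not in set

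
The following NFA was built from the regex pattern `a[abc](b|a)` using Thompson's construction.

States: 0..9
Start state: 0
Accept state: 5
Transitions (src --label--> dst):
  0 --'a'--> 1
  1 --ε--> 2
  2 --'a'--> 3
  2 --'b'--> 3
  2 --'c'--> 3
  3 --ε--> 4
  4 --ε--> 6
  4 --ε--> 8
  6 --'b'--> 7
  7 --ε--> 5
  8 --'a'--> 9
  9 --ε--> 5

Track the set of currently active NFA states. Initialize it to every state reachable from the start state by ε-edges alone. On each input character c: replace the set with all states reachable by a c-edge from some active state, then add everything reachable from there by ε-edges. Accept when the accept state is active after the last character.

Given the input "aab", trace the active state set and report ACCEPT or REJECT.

Answer: ACCEPT

Derivation:
initial (ε-close {0}): {0}
'a' @ 1: {1,2}
'a' @ 2: {3,4,6,8}
'b' @ 3: {5,7}  [accepting]
end set {5,7} — state 5 in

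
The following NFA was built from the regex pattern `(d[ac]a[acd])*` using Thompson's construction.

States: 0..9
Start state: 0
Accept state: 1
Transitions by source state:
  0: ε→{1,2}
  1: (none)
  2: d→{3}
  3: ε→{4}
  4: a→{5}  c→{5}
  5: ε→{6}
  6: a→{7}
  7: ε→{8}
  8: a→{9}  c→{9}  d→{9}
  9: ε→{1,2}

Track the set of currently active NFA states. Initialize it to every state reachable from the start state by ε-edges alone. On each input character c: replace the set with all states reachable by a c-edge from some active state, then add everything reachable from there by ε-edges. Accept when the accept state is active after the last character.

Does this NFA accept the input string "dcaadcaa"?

Answer: ACCEPT

Trace:
start: ε-closure({0}) = {0,1,2}
'd' @ 1: {3,4}
'c' @ 2: {5,6}
'a' @ 3: {7,8}
'a' @ 4: {1,2,9}  (accept∈set)
'd' @ 5: {3,4}
'c' @ 6: {5,6}
'a' @ 7: {7,8}
'a' @ 8: {1,2,9}  (accept∈set)
after full input: {1,2,9}  (accept=1 in)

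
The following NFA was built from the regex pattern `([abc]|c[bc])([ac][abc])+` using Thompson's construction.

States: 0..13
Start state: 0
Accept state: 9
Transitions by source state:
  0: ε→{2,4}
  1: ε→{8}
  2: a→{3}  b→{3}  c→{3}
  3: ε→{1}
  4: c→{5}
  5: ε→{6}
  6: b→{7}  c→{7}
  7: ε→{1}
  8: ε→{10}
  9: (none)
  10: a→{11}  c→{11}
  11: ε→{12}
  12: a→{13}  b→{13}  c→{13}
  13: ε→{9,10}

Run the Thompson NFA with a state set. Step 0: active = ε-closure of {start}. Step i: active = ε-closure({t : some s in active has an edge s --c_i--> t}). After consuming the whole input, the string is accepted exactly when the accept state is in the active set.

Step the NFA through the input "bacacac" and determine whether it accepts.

initial (ε-close {0}): {0,2,4}
'b' @ 1: {1,3,8,10}
'a' @ 2: {11,12}
'c' @ 3: {9,10,13}  [accepting]
'a' @ 4: {11,12}
'c' @ 5: {9,10,13}  [accepting]
'a' @ 6: {11,12}
'c' @ 7: {9,10,13}  [accepting]
end set {9,10,13} — state 9 in

Answer: ACCEPT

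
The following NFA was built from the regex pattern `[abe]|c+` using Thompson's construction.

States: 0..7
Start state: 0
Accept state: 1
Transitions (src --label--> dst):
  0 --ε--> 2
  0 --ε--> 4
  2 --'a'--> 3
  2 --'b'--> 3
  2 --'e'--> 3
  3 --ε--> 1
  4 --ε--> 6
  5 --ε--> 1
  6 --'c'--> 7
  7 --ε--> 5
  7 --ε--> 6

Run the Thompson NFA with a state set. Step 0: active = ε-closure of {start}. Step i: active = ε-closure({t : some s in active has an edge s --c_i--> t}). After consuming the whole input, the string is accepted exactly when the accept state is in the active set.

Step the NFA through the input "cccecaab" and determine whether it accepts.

start: ε-closure({0}) = {0,2,4,6}
'c' @ 1: {1,5,6,7}  (accept∈set)
'c' @ 2: {1,5,6,7}  (accept∈set)
'c' @ 3: {1,5,6,7}  (accept∈set)
'e' @ 4: {}  — dead — no transitions
rest 'caab' ignored (set empty)
final: {}; accept 1 not in set

Answer: REJECT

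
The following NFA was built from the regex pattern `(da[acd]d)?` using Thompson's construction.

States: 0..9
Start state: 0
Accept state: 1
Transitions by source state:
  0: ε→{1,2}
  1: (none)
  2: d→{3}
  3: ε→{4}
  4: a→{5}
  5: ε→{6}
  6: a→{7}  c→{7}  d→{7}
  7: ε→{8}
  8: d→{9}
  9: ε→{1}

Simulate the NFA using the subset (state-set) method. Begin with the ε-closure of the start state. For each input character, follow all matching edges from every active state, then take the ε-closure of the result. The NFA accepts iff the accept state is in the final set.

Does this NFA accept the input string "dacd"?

start: ε-closure({0}) = {0,1,2}
'd' @ 1: {3,4}
'a' @ 2: {5,6}
'c' @ 3: {7,8}
'd' @ 4: {1,9}  (accept∈set)
end set {1,9} — state 1 in

Answer: ACCEPT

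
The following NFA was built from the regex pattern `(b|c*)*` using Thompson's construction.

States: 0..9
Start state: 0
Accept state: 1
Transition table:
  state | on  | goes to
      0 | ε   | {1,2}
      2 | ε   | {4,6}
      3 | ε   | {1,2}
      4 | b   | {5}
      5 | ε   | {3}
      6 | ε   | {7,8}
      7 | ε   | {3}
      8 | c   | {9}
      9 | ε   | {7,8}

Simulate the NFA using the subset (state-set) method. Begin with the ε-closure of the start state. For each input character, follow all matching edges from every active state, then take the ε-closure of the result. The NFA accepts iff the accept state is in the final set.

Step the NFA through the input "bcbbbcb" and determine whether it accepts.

S₀ = ε-closure({0}) = {0,1,2,3,4,6,7,8}
'b' @ 1: {1,2,3,4,5,6,7,8}  (accept∈set)
'c' @ 2: {1,2,3,4,6,7,8,9}  (accept∈set)
'b' @ 3: {1,2,3,4,5,6,7,8}  (accept∈set)
'b' @ 4: {1,2,3,4,5,6,7,8}  (accept∈set)
'b' @ 5: {1,2,3,4,5,6,7,8}  (accept∈set)
'c' @ 6: {1,2,3,4,6,7,8,9}  (accept∈set)
'b' @ 7: {1,2,3,4,5,6,7,8}  (accept∈set)
final: {1,2,3,4,5,6,7,8}; accept 1 in set

Answer: ACCEPT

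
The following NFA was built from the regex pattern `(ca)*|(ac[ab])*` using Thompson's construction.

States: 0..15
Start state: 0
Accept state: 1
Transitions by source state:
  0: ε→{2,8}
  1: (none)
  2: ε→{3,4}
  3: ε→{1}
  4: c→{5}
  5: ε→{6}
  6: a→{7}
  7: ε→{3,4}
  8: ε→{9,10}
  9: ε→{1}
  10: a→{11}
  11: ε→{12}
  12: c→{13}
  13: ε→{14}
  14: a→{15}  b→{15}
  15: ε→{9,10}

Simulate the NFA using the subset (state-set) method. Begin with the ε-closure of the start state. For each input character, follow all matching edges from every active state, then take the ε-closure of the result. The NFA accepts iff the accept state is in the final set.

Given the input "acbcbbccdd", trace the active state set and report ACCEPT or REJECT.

Answer: REJECT

Steps:
start: ε-closure({0}) = {0,1,2,3,4,8,9,10}
'a' @ 1: {11,12}
'c' @ 2: {13,14}
'b' @ 3: {1,9,10,15}  [accepting]
'c' @ 4: {}  — dead — no transitions
rest 'bbccdd' ignored (set empty)
end set {} — state 1 not in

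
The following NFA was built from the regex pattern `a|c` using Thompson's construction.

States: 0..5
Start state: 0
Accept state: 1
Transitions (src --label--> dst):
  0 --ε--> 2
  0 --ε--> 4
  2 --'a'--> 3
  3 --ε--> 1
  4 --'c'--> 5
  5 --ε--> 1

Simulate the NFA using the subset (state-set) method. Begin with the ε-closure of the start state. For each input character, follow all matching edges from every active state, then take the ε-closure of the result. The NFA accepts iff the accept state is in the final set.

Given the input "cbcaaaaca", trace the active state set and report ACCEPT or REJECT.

start: ε-closure({0}) = {0,2,4}
'c' @ 1: {1,5}  (accept∈set)
'b' @ 2: {}  — no active states
rest 'caaaaca' ignored (set empty)
final: {}; accept 1 not in set

Answer: REJECT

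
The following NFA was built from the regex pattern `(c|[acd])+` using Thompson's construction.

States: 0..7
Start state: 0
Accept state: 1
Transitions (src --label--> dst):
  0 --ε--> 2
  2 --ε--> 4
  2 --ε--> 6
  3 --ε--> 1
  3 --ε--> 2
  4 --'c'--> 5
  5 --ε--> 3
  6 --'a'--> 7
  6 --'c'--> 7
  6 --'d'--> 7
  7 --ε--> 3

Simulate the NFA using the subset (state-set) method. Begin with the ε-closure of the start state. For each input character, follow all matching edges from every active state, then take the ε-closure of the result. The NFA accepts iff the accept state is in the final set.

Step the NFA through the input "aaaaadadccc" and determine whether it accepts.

S₀ = ε-closure({0}) = {0,2,4,6}
'a' @ 1: {1,2,3,4,6,7}  [accepting]
'a' @ 2: {1,2,3,4,6,7}  [accepting]
'a' @ 3: {1,2,3,4,6,7}  [accepting]
'a' @ 4: {1,2,3,4,6,7}  [accepting]
'a' @ 5: {1,2,3,4,6,7}  [accepting]
'd' @ 6: {1,2,3,4,6,7}  [accepting]
'a' @ 7: {1,2,3,4,6,7}  [accepting]
'd' @ 8: {1,2,3,4,6,7}  [accepting]
'c' @ 9: {1,2,3,4,5,6,7}  [accepting]
'c' @ 10: {1,2,3,4,5,6,7}  [accepting]
'c' @ 11: {1,2,3,4,5,6,7}  [accepting]
final: {1,2,3,4,5,6,7}; accept 1 in set

Answer: ACCEPT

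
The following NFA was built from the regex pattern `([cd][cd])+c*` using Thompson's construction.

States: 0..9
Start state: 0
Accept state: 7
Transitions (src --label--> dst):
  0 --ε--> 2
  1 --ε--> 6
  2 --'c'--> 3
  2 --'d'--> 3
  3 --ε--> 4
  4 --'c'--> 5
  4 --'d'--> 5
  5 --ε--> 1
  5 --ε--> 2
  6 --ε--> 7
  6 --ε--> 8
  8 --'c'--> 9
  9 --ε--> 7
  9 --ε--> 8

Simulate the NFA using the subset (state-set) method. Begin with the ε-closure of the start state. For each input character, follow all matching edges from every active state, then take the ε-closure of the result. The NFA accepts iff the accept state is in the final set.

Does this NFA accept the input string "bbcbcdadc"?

Answer: REJECT

Trace:
start: ε-closure({0}) = {0,2}
'b' @ 1: {}  — dead — no transitions
rest 'bcbcdadc' ignored (set empty)
after full input: {}  (accept=7 not in)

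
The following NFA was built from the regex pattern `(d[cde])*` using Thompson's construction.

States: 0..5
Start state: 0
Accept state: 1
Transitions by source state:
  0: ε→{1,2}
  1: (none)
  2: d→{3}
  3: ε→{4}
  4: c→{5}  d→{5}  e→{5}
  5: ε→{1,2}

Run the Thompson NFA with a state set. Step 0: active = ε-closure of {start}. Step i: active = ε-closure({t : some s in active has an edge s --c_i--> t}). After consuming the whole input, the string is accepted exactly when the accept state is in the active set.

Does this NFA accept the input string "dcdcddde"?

Answer: ACCEPT

Derivation:
initial (ε-close {0}): {0,1,2}
'd' @ 1: {3,4}
'c' @ 2: {1,2,5}  [accepting]
'd' @ 3: {3,4}
'c' @ 4: {1,2,5}  [accepting]
'd' @ 5: {3,4}
'd' @ 6: {1,2,5}  [accepting]
'd' @ 7: {3,4}
'e' @ 8: {1,2,5}  [accepting]
end set {1,2,5} — state 1 in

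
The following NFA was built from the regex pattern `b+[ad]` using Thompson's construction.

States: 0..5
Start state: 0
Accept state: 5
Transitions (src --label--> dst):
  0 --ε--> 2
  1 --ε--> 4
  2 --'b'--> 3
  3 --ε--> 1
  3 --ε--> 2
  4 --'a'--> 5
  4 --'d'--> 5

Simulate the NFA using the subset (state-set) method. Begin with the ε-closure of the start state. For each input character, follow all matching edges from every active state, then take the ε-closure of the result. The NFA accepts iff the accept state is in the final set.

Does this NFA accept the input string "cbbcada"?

S₀ = ε-closure({0}) = {0,2}
'c' @ 1: {}  — dead — no transitions
rest 'bbcada' ignored (set empty)
after full input: {}  (accept=5 not in)

Answer: REJECT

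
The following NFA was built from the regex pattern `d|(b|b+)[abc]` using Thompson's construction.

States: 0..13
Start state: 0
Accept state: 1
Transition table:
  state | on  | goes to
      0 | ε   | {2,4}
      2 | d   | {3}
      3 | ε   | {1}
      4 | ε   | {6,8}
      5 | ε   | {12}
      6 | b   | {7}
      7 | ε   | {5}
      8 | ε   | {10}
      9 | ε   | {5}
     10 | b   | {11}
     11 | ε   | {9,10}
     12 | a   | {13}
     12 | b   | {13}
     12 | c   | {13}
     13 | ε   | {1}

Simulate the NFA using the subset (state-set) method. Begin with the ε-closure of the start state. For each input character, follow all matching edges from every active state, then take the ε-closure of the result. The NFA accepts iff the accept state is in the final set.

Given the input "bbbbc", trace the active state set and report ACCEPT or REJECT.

start: ε-closure({0}) = {0,2,4,6,8,10}
'b' @ 1: {5,7,9,10,11,12}
'b' @ 2: {1,5,9,10,11,12,13}  (accept∈set)
'b' @ 3: {1,5,9,10,11,12,13}  (accept∈set)
'b' @ 4: {1,5,9,10,11,12,13}  (accept∈set)
'c' @ 5: {1,13}  (accept∈set)
after full input: {1,13}  (accept=1 in)

Answer: ACCEPT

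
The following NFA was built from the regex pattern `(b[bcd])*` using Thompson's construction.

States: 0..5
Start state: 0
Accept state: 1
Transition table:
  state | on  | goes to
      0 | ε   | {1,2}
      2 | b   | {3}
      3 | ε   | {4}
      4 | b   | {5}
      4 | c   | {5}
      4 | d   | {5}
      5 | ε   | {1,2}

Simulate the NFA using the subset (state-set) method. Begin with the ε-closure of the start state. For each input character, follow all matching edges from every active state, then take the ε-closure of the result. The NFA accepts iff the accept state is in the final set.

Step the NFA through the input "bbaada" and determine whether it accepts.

initial (ε-close {0}): {0,1,2}
'b' @ 1: {3,4}
'b' @ 2: {1,2,5}  (accept∈set)
'a' @ 3: {}  — no active states
rest 'ada' ignored (set empty)
final: {}; accept 1 not in set

Answer: REJECT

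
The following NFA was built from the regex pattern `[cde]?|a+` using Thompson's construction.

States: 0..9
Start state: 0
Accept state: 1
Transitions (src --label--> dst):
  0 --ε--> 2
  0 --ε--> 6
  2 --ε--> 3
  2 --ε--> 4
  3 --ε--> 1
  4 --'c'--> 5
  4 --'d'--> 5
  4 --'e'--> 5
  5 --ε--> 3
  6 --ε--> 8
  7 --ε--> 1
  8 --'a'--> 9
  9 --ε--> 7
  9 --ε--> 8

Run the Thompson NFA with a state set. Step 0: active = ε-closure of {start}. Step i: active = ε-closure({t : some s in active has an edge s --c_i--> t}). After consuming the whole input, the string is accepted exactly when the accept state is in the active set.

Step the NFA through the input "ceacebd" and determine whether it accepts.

Answer: REJECT

Steps:
initial (ε-close {0}): {0,1,2,3,4,6,8}
'c' @ 1: {1,3,5}  (accept∈set)
'e' @ 2: {}  — state set empty
rest 'acebd' ignored (set empty)
after full input: {}  (accept=1 not in)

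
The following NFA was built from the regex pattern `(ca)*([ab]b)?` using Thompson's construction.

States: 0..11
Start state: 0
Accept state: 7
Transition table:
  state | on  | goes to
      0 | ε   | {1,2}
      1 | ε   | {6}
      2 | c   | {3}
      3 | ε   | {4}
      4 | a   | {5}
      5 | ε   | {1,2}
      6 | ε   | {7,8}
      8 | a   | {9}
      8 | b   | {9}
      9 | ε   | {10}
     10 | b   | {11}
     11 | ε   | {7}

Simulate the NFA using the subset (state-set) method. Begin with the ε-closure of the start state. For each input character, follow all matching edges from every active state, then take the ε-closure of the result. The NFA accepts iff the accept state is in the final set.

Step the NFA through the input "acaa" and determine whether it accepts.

Answer: REJECT

Steps:
start: ε-closure({0}) = {0,1,2,6,7,8}
'a' @ 1: {9,10}
'c' @ 2: {}  — no active states
rest 'aa' ignored (set empty)
final: {}; accept 7 not in set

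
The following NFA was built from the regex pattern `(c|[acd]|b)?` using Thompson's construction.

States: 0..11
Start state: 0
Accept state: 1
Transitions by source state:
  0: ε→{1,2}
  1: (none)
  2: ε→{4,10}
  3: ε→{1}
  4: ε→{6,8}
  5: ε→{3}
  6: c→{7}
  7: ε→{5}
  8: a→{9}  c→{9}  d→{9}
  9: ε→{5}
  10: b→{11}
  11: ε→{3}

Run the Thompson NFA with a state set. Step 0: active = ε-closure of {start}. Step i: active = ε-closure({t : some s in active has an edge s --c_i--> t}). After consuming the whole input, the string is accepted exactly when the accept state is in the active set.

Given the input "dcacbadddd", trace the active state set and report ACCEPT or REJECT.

S₀ = ε-closure({0}) = {0,1,2,4,6,8,10}
'd' @ 1: {1,3,5,9}  ✓accept
'c' @ 2: {}  — dead — no transitions
rest 'acbadddd' ignored (set empty)
after full input: {}  (accept=1 not in)

Answer: REJECT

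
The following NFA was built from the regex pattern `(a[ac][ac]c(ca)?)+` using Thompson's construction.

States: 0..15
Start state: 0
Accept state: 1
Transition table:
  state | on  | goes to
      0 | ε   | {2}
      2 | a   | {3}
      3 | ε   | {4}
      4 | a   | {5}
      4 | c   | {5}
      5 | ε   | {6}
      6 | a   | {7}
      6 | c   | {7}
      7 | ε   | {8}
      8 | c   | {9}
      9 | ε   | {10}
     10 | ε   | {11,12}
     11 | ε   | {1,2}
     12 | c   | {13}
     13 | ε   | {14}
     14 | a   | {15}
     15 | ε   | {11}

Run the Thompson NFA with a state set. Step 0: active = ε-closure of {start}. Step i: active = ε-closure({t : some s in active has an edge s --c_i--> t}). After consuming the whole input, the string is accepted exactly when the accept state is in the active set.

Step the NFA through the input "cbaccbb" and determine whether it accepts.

Answer: REJECT

Steps:
start: ε-closure({0}) = {0,2}
'c' @ 1: {}  — no active states
rest 'baccbb' ignored (set empty)
final: {}; accept 1 not in set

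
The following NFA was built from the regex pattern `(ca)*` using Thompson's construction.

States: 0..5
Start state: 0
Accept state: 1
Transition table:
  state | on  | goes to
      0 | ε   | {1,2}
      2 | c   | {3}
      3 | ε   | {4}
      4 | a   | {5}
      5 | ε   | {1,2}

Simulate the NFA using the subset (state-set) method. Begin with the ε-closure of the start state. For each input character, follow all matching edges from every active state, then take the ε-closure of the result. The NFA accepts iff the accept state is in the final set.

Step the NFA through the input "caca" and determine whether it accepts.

S₀ = ε-closure({0}) = {0,1,2}
'c' @ 1: {3,4}
'a' @ 2: {1,2,5}  (accept∈set)
'c' @ 3: {3,4}
'a' @ 4: {1,2,5}  (accept∈set)
after full input: {1,2,5}  (accept=1 in)

Answer: ACCEPT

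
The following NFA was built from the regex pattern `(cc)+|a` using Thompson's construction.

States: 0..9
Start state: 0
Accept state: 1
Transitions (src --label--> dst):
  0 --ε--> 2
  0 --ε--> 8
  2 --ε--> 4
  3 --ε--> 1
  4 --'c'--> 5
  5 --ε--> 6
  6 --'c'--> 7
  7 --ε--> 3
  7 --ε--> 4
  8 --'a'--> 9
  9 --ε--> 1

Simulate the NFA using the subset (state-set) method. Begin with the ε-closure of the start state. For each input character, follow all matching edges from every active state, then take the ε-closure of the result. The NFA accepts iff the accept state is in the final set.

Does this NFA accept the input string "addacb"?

S₀ = ε-closure({0}) = {0,2,4,8}
'a' @ 1: {1,9}  [accepting]
'd' @ 2: {}  — no active states
rest 'dacb' ignored (set empty)
end set {} — state 1 not in

Answer: REJECT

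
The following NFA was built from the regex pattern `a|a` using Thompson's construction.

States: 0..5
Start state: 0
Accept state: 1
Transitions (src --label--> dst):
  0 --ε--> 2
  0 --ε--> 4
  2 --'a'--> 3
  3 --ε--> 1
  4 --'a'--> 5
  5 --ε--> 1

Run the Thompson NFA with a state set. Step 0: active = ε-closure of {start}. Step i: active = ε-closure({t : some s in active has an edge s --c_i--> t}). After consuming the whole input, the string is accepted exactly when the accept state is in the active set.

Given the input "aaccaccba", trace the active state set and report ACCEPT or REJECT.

start: ε-closure({0}) = {0,2,4}
'a' @ 1: {1,3,5}  [accepting]
'a' @ 2: {}  — no active states
rest 'ccaccba' ignored (set empty)
final: {}; accept 1 not in set

Answer: REJECT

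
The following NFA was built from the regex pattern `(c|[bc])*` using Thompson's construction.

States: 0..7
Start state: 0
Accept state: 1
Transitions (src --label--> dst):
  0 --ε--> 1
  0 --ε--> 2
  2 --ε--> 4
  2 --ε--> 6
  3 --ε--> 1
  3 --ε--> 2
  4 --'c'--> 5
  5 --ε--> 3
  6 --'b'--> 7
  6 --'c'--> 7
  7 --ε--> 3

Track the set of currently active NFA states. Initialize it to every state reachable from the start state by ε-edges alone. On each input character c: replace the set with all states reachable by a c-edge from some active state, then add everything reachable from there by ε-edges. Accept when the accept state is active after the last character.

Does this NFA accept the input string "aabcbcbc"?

initial (ε-close {0}): {0,1,2,4,6}
'a' @ 1: {}  — dead — no transitions
rest 'abcbcbc' ignored (set empty)
final: {}; accept 1 not in set

Answer: REJECT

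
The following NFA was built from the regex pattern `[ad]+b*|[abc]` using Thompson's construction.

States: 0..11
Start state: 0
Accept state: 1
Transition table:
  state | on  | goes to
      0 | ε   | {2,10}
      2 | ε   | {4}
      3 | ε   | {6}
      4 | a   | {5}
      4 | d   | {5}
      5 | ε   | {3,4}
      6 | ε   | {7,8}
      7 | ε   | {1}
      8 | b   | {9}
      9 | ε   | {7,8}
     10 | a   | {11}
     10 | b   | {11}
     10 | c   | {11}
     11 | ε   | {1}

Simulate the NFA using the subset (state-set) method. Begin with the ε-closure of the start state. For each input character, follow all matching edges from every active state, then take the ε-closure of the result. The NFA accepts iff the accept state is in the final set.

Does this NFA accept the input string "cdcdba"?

Answer: REJECT

Steps:
start: ε-closure({0}) = {0,2,4,10}
'c' @ 1: {1,11}  (accept∈set)
'd' @ 2: {}  — state set empty
rest 'cdba' ignored (set empty)
final: {}; accept 1 not in set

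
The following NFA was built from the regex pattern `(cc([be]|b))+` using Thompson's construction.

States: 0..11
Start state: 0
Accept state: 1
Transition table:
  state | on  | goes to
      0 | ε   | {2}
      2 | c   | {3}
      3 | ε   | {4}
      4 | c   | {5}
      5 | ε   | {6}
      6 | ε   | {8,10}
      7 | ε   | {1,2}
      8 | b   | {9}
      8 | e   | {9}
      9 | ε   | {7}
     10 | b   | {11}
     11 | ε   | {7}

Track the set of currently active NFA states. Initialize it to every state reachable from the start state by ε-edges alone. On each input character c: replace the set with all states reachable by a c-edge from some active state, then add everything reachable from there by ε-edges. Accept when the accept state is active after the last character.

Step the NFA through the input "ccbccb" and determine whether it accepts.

initial (ε-close {0}): {0,2}
'c' @ 1: {3,4}
'c' @ 2: {5,6,8,10}
'b' @ 3: {1,2,7,9,11}  (accept∈set)
'c' @ 4: {3,4}
'c' @ 5: {5,6,8,10}
'b' @ 6: {1,2,7,9,11}  (accept∈set)
after full input: {1,2,7,9,11}  (accept=1 in)

Answer: ACCEPT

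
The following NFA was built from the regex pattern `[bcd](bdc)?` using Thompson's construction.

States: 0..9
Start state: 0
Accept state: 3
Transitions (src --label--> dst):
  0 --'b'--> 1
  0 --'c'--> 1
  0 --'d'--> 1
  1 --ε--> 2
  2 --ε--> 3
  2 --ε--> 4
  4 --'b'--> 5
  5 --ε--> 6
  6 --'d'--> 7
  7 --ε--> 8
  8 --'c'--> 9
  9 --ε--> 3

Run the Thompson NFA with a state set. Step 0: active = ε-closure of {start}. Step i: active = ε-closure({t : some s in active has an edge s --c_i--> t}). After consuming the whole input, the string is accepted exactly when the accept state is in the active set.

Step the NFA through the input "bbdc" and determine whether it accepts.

S₀ = ε-closure({0}) = {0}
'b' @ 1: {1,2,3,4}  ✓accept
'b' @ 2: {5,6}
'd' @ 3: {7,8}
'c' @ 4: {3,9}  ✓accept
end set {3,9} — state 3 in

Answer: ACCEPT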